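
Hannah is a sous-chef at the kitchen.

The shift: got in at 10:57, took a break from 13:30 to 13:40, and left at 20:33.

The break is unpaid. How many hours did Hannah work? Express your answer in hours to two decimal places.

9.43 hours

The shift: 10:57–20:33 = 9 h 36 min; less 10 min break → 9 h 26 min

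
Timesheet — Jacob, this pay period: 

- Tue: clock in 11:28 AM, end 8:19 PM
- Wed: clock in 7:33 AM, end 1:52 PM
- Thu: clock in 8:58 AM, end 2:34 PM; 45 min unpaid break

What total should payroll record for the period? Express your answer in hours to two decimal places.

20.02 hours

Tue: 11:28 AM–8:19 PM = 8 h 51 min
Wed: 7:33 AM–1:52 PM = 6 h 19 min
Thu: 8:58 AM–2:34 PM = 5 h 36 min; less 45 min break → 4 h 51 min
Total: 8 h 51 min + 6 h 19 min + 4 h 51 min = 20 h 1 min.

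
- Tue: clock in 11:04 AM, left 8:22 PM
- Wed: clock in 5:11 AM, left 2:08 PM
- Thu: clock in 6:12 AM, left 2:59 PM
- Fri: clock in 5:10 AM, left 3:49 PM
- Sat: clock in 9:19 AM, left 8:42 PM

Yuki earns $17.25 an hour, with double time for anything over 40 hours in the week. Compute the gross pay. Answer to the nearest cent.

$1002.80

Tue: 11:04 AM–8:22 PM = 9 h 18 min
Wed: 5:11 AM–2:08 PM = 8 h 57 min
Thu: 6:12 AM–2:59 PM = 8 h 47 min
Fri: 5:10 AM–3:49 PM = 10 h 39 min
Sat: 9:19 AM–8:42 PM = 11 h 23 min
Total worked: 49 h 4 min = 2944 min.
Regular 40 h 0 min = 2400 min at $17.25/h; overtime 9 h 4 min = 544 min at $34.50/h.
Pay = (2400 × $17.25 + 544 × $34.50) ÷ 60 = $1002.80.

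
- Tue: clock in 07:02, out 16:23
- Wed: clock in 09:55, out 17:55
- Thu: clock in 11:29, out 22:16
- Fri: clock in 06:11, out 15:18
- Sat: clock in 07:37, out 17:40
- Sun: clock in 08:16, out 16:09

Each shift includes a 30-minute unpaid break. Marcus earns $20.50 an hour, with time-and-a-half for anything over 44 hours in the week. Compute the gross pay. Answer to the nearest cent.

Tue: 07:02–16:23 = 9 h 21 min; less 30 min break → 8 h 51 min
Wed: 09:55–17:55 = 8 h 0 min; less 30 min break → 7 h 30 min
Thu: 11:29–22:16 = 10 h 47 min; less 30 min break → 10 h 17 min
Fri: 06:11–15:18 = 9 h 7 min; less 30 min break → 8 h 37 min
Sat: 07:37–17:40 = 10 h 3 min; less 30 min break → 9 h 33 min
Sun: 08:16–16:09 = 7 h 53 min; less 30 min break → 7 h 23 min
Total worked: 52 h 11 min = 3131 min.
Regular 44 h 0 min = 2640 min at $20.50/h; overtime 8 h 11 min = 491 min at $30.75/h.
Pay = (2640 × $20.50 + 491 × $30.75) ÷ 60 = $1153.64.

$1153.64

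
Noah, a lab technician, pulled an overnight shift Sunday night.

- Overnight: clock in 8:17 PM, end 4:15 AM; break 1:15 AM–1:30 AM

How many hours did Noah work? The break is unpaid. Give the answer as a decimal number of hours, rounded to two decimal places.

7.72 hours

Overnight: 8:17 PM → midnight = 3 h 43 min; midnight → 4:15 AM = 4 h 15 min; span 7 h 58 min; less 15 min break → 7 h 43 min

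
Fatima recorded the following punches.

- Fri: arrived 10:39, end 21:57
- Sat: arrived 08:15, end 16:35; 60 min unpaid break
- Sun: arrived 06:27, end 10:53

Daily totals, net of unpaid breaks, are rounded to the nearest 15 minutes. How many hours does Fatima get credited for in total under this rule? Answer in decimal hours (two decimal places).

Fri: 10:39–21:57 = 11 h 18 min → rounds to 11 h 15 min
Sat: 08:15–16:35 = 8 h 20 min − 60 min = 7 h 20 min → rounds to 7 h 15 min
Sun: 06:27–10:53 = 4 h 26 min → rounds to 4 h 30 min
Total credited: 23 h 0 min.

23.00 hours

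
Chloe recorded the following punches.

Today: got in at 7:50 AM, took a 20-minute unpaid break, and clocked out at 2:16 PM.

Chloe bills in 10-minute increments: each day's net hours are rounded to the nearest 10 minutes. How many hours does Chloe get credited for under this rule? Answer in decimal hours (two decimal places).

6.17 hours

Today: 7:50 AM–2:16 PM = 6 h 26 min − 20 min = 6 h 6 min → rounds to 6 h 10 min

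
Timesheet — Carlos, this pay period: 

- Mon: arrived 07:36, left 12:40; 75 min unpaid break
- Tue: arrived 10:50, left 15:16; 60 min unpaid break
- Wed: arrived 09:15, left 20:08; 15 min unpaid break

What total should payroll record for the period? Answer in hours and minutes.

17 h 53 min

Mon: 07:36–12:40 = 5 h 4 min; less 75 min break → 3 h 49 min
Tue: 10:50–15:16 = 4 h 26 min; less 60 min break → 3 h 26 min
Wed: 09:15–20:08 = 10 h 53 min; less 15 min break → 10 h 38 min
Total: 3 h 49 min + 3 h 26 min + 10 h 38 min = 17 h 53 min.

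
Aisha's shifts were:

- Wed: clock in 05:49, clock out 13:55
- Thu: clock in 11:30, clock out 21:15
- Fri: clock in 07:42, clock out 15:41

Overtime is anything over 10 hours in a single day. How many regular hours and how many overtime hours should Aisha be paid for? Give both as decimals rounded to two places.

Wed: 05:49–13:55 = 8 h 6 min
Thu: 11:30–21:15 = 9 h 45 min
Fri: 07:42–15:41 = 7 h 59 min
Wed reg 8 h 6 min / OT 0 h 0 min; Thu reg 9 h 45 min / OT 0 h 0 min; Fri reg 7 h 59 min / OT 0 h 0 min.
Totals: regular 25 h 50 min, overtime 0 h 0 min.

Regular 25.83 hours, overtime 0.00 hours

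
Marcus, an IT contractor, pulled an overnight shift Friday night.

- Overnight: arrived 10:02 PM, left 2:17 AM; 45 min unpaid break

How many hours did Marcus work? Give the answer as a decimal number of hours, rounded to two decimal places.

Overnight: 10:02 PM → midnight = 1 h 58 min; midnight → 2:17 AM = 2 h 17 min; span 4 h 15 min; less 45 min break → 3 h 30 min

3.50 hours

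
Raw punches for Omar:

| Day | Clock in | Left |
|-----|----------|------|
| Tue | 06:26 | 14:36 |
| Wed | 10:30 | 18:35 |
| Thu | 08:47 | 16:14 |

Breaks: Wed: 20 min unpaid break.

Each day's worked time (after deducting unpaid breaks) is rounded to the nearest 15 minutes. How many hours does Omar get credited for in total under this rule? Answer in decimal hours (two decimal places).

Tue: 06:26–14:36 = 8 h 10 min → rounds to 8 h 15 min
Wed: 10:30–18:35 = 8 h 5 min − 20 min = 7 h 45 min → rounds to 7 h 45 min
Thu: 08:47–16:14 = 7 h 27 min → rounds to 7 h 30 min
Total credited: 23 h 30 min.

23.50 hours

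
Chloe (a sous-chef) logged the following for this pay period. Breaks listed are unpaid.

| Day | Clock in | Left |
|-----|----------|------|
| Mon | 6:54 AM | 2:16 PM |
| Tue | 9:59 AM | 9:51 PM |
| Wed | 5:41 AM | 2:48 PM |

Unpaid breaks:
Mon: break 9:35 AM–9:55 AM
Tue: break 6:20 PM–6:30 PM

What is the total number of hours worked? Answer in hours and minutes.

Mon: 6:54 AM–2:16 PM = 7 h 22 min; less 20 min break → 7 h 2 min
Tue: 9:59 AM–9:51 PM = 11 h 52 min; less 10 min break → 11 h 42 min
Wed: 5:41 AM–2:48 PM = 9 h 7 min
Total: 7 h 2 min + 11 h 42 min + 9 h 7 min = 27 h 51 min.

27 h 51 min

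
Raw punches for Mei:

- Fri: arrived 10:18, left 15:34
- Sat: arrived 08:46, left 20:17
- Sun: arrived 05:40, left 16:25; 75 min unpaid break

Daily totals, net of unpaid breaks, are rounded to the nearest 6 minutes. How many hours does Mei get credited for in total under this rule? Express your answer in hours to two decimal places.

26.30 hours

Fri: 10:18–15:34 = 5 h 16 min → rounds to 5 h 18 min
Sat: 08:46–20:17 = 11 h 31 min → rounds to 11 h 30 min
Sun: 05:40–16:25 = 10 h 45 min − 75 min = 9 h 30 min → rounds to 9 h 30 min
Total credited: 26 h 18 min.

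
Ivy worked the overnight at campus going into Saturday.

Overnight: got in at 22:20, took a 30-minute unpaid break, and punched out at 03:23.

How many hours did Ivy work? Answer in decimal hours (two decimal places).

4.55 hours

Overnight: 22:20 → midnight = 1 h 40 min; midnight → 03:23 = 3 h 23 min; span 5 h 3 min; less 30 min break → 4 h 33 min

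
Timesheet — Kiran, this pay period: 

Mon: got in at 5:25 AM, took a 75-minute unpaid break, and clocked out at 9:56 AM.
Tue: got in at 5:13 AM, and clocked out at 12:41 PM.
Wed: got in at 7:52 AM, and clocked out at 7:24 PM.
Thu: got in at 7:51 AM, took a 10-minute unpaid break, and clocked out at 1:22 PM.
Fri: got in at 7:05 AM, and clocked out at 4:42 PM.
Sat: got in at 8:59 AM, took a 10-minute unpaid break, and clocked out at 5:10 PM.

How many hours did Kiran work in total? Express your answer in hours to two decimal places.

45.25 hours

Mon: 5:25 AM–9:56 AM = 4 h 31 min; less 75 min break → 3 h 16 min
Tue: 5:13 AM–12:41 PM = 7 h 28 min
Wed: 7:52 AM–7:24 PM = 11 h 32 min
Thu: 7:51 AM–1:22 PM = 5 h 31 min; less 10 min break → 5 h 21 min
Fri: 7:05 AM–4:42 PM = 9 h 37 min
Sat: 8:59 AM–5:10 PM = 8 h 11 min; less 10 min break → 8 h 1 min
Total: 3 h 16 min + 7 h 28 min + 11 h 32 min + 5 h 21 min + 9 h 37 min + 8 h 1 min = 45 h 15 min.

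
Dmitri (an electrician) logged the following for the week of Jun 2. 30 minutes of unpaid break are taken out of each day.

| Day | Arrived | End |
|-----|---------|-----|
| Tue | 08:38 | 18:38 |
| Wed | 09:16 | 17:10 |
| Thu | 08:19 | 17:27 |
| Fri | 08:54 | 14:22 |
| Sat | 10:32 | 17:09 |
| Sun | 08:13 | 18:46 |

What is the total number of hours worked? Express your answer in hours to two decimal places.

Tue: 08:38–18:38 = 10 h 0 min; less 30 min break → 9 h 30 min
Wed: 09:16–17:10 = 7 h 54 min; less 30 min break → 7 h 24 min
Thu: 08:19–17:27 = 9 h 8 min; less 30 min break → 8 h 38 min
Fri: 08:54–14:22 = 5 h 28 min; less 30 min break → 4 h 58 min
Sat: 10:32–17:09 = 6 h 37 min; less 30 min break → 6 h 7 min
Sun: 08:13–18:46 = 10 h 33 min; less 30 min break → 10 h 3 min
Total: 9 h 30 min + 7 h 24 min + 8 h 38 min + 4 h 58 min + 6 h 7 min + 10 h 3 min = 46 h 40 min.

46.67 hours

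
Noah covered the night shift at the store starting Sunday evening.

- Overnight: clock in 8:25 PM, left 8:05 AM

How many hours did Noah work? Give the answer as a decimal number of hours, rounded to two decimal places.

Overnight: 8:25 PM → midnight = 3 h 35 min; midnight → 8:05 AM = 8 h 5 min; span 11 h 40 min

11.67 hours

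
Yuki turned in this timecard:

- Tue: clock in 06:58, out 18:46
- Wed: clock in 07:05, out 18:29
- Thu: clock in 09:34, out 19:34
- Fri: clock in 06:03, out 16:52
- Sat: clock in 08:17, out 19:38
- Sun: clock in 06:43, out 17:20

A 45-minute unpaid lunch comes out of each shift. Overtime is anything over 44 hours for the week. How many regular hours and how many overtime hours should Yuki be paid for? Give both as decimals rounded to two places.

Regular 44.00 hours, overtime 17.48 hours

Tue: 06:58–18:46 = 11 h 48 min; less 45 min break → 11 h 3 min
Wed: 07:05–18:29 = 11 h 24 min; less 45 min break → 10 h 39 min
Thu: 09:34–19:34 = 10 h 0 min; less 45 min break → 9 h 15 min
Fri: 06:03–16:52 = 10 h 49 min; less 45 min break → 10 h 4 min
Sat: 08:17–19:38 = 11 h 21 min; less 45 min break → 10 h 36 min
Sun: 06:43–17:20 = 10 h 37 min; less 45 min break → 9 h 52 min
Total worked: 61 h 29 min = 61.48 h.
Threshold 44 h → overtime 17 h 29 min, regular 44 h 0 min.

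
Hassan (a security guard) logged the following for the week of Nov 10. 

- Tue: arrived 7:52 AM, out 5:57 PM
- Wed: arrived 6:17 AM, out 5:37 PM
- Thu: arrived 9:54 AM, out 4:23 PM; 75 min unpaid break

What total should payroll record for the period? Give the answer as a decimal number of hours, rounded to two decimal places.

26.65 hours

Tue: 7:52 AM–5:57 PM = 10 h 5 min
Wed: 6:17 AM–5:37 PM = 11 h 20 min
Thu: 9:54 AM–4:23 PM = 6 h 29 min; less 75 min break → 5 h 14 min
Total: 10 h 5 min + 11 h 20 min + 5 h 14 min = 26 h 39 min.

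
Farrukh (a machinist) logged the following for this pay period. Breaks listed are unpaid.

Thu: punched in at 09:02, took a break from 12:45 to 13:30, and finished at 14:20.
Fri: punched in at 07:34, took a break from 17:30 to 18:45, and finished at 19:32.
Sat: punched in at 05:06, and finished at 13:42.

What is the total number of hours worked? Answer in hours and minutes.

23 h 52 min

Thu: 09:02–14:20 = 5 h 18 min; less 45 min break → 4 h 33 min
Fri: 07:34–19:32 = 11 h 58 min; less 75 min break → 10 h 43 min
Sat: 05:06–13:42 = 8 h 36 min
Total: 4 h 33 min + 10 h 43 min + 8 h 36 min = 23 h 52 min.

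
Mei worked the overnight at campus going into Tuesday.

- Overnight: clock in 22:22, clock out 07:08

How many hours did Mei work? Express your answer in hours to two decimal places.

Overnight: 22:22 → midnight = 1 h 38 min; midnight → 07:08 = 7 h 8 min; span 8 h 46 min

8.77 hours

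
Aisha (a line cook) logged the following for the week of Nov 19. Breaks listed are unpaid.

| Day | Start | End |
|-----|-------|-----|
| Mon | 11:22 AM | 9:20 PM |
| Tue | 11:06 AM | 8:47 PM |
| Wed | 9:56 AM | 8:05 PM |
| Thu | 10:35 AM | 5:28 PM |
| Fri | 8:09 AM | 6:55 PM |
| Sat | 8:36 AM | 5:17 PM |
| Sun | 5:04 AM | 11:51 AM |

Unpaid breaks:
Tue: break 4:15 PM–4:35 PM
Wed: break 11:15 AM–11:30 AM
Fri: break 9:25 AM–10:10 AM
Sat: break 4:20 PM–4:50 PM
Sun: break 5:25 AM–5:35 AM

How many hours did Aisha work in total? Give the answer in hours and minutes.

Mon: 11:22 AM–9:20 PM = 9 h 58 min
Tue: 11:06 AM–8:47 PM = 9 h 41 min; less 20 min break → 9 h 21 min
Wed: 9:56 AM–8:05 PM = 10 h 9 min; less 15 min break → 9 h 54 min
Thu: 10:35 AM–5:28 PM = 6 h 53 min
Fri: 8:09 AM–6:55 PM = 10 h 46 min; less 45 min break → 10 h 1 min
Sat: 8:36 AM–5:17 PM = 8 h 41 min; less 30 min break → 8 h 11 min
Sun: 5:04 AM–11:51 AM = 6 h 47 min; less 10 min break → 6 h 37 min
Total: 9 h 58 min + 9 h 21 min + 9 h 54 min + 6 h 53 min + 10 h 1 min + 8 h 11 min + 6 h 37 min = 60 h 55 min.

60 h 55 min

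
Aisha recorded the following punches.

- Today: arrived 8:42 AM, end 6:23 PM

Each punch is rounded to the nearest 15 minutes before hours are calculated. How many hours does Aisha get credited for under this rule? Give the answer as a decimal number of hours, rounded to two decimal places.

Today: in 8:42 AM→8:45 AM, out 6:23 PM→6:30 PM; 9 h 45 min

9.75 hours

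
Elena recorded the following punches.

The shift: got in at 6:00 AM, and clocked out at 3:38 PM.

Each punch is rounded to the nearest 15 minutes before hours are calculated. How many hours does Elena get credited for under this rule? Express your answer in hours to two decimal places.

The shift: in 6:00 AM→6:00 AM, out 3:38 PM→3:45 PM; 9 h 45 min

9.75 hours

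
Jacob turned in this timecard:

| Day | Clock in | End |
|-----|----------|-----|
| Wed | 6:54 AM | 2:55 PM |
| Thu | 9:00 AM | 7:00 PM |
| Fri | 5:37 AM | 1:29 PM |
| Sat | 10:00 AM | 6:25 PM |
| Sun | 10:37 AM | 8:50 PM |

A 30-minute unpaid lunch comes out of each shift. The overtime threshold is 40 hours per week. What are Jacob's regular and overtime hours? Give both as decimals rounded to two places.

Wed: 6:54 AM–2:55 PM = 8 h 1 min; less 30 min break → 7 h 31 min
Thu: 9:00 AM–7:00 PM = 10 h 0 min; less 30 min break → 9 h 30 min
Fri: 5:37 AM–1:29 PM = 7 h 52 min; less 30 min break → 7 h 22 min
Sat: 10:00 AM–6:25 PM = 8 h 25 min; less 30 min break → 7 h 55 min
Sun: 10:37 AM–8:50 PM = 10 h 13 min; less 30 min break → 9 h 43 min
Total worked: 42 h 1 min = 42.02 h.
Threshold 40 h → overtime 2 h 1 min, regular 40 h 0 min.

Regular 40.00 hours, overtime 2.02 hours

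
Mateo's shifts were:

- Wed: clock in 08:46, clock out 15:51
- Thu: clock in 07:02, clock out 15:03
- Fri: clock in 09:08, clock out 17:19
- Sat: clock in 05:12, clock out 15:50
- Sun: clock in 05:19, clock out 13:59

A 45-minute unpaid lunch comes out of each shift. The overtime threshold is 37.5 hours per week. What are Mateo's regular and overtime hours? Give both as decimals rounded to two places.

Regular 37.50 hours, overtime 1.33 hours

Wed: 08:46–15:51 = 7 h 5 min; less 45 min break → 6 h 20 min
Thu: 07:02–15:03 = 8 h 1 min; less 45 min break → 7 h 16 min
Fri: 09:08–17:19 = 8 h 11 min; less 45 min break → 7 h 26 min
Sat: 05:12–15:50 = 10 h 38 min; less 45 min break → 9 h 53 min
Sun: 05:19–13:59 = 8 h 40 min; less 45 min break → 7 h 55 min
Total worked: 38 h 50 min = 38.83 h.
Threshold 37.5 h → overtime 1 h 20 min, regular 37 h 30 min.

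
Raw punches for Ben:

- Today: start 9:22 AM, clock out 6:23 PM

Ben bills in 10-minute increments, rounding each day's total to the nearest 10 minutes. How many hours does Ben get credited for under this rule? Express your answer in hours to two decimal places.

Today: 9:22 AM–6:23 PM = 9 h 1 min → rounds to 9 h 0 min

9.00 hours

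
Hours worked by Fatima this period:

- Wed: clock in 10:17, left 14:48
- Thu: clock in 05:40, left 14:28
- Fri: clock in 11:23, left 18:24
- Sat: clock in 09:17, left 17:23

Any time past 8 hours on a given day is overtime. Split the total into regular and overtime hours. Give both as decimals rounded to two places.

Wed: 10:17–14:48 = 4 h 31 min
Thu: 05:40–14:28 = 8 h 48 min
Fri: 11:23–18:24 = 7 h 1 min
Sat: 09:17–17:23 = 8 h 6 min
Wed reg 4 h 31 min / OT 0 h 0 min; Thu reg 8 h 0 min / OT 0 h 48 min; Fri reg 7 h 1 min / OT 0 h 0 min; Sat reg 8 h 0 min / OT 0 h 6 min.
Totals: regular 27 h 32 min, overtime 0 h 54 min.

Regular 27.53 hours, overtime 0.90 hours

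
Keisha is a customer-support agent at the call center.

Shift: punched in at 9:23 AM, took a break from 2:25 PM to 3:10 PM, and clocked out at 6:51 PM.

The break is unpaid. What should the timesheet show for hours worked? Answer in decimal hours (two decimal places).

Shift: 9:23 AM–6:51 PM = 9 h 28 min; less 45 min break → 8 h 43 min

8.72 hours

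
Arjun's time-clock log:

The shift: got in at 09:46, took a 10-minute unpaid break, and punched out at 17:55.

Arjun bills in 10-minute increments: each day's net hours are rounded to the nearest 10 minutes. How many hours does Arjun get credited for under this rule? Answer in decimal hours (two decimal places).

8.00 hours

The shift: 09:46–17:55 = 8 h 9 min − 10 min = 7 h 59 min → rounds to 8 h 0 min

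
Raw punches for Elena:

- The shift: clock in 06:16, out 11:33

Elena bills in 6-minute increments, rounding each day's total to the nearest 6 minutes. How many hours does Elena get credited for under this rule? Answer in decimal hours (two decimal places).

5.30 hours

The shift: 06:16–11:33 = 5 h 17 min → rounds to 5 h 18 min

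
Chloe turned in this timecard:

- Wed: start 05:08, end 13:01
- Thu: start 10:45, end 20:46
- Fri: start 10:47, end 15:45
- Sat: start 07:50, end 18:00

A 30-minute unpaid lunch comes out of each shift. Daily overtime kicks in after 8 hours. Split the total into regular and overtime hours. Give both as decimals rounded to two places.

Regular 27.85 hours, overtime 3.18 hours

Wed: 05:08–13:01 = 7 h 53 min; less 30 min break → 7 h 23 min
Thu: 10:45–20:46 = 10 h 1 min; less 30 min break → 9 h 31 min
Fri: 10:47–15:45 = 4 h 58 min; less 30 min break → 4 h 28 min
Sat: 07:50–18:00 = 10 h 10 min; less 30 min break → 9 h 40 min
Wed reg 7 h 23 min / OT 0 h 0 min; Thu reg 8 h 0 min / OT 1 h 31 min; Fri reg 4 h 28 min / OT 0 h 0 min; Sat reg 8 h 0 min / OT 1 h 40 min.
Totals: regular 27 h 51 min, overtime 3 h 11 min.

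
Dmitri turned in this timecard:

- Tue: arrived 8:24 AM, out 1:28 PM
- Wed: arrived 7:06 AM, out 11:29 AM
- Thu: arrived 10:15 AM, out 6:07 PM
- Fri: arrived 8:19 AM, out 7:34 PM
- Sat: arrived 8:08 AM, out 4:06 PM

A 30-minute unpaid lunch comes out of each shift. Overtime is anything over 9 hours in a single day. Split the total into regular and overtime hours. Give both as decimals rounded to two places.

Tue: 8:24 AM–1:28 PM = 5 h 4 min; less 30 min break → 4 h 34 min
Wed: 7:06 AM–11:29 AM = 4 h 23 min; less 30 min break → 3 h 53 min
Thu: 10:15 AM–6:07 PM = 7 h 52 min; less 30 min break → 7 h 22 min
Fri: 8:19 AM–7:34 PM = 11 h 15 min; less 30 min break → 10 h 45 min
Sat: 8:08 AM–4:06 PM = 7 h 58 min; less 30 min break → 7 h 28 min
Tue reg 4 h 34 min / OT 0 h 0 min; Wed reg 3 h 53 min / OT 0 h 0 min; Thu reg 7 h 22 min / OT 0 h 0 min; Fri reg 9 h 0 min / OT 1 h 45 min; Sat reg 7 h 28 min / OT 0 h 0 min.
Totals: regular 32 h 17 min, overtime 1 h 45 min.

Regular 32.28 hours, overtime 1.75 hours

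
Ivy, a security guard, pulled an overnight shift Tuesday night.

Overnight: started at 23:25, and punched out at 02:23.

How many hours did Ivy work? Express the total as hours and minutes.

2 h 58 min

Overnight: 23:25 → midnight = 0 h 35 min; midnight → 02:23 = 2 h 23 min; span 2 h 58 min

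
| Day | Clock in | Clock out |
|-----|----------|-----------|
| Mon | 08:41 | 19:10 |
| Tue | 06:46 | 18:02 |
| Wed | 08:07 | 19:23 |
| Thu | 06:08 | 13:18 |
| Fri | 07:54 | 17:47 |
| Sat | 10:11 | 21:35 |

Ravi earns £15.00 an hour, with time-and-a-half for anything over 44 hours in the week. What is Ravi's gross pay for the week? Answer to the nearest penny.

£1053.00

Mon: 08:41–19:10 = 10 h 29 min
Tue: 06:46–18:02 = 11 h 16 min
Wed: 08:07–19:23 = 11 h 16 min
Thu: 06:08–13:18 = 7 h 10 min
Fri: 07:54–17:47 = 9 h 53 min
Sat: 10:11–21:35 = 11 h 24 min
Total worked: 61 h 28 min = 3688 min.
Regular 44 h 0 min = 2640 min at £15.00/h; overtime 17 h 28 min = 1048 min at £22.50/h.
Pay = (2640 × £15.00 + 1048 × £22.50) ÷ 60 = £1053.00.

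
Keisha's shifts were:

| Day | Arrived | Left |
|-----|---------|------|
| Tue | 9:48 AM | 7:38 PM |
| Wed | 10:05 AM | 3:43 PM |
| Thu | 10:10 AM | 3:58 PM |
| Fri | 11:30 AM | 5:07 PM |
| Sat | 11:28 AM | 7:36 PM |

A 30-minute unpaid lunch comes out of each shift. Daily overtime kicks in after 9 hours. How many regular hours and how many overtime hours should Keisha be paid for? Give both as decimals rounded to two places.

Regular 32.18 hours, overtime 0.33 hours

Tue: 9:48 AM–7:38 PM = 9 h 50 min; less 30 min break → 9 h 20 min
Wed: 10:05 AM–3:43 PM = 5 h 38 min; less 30 min break → 5 h 8 min
Thu: 10:10 AM–3:58 PM = 5 h 48 min; less 30 min break → 5 h 18 min
Fri: 11:30 AM–5:07 PM = 5 h 37 min; less 30 min break → 5 h 7 min
Sat: 11:28 AM–7:36 PM = 8 h 8 min; less 30 min break → 7 h 38 min
Tue reg 9 h 0 min / OT 0 h 20 min; Wed reg 5 h 8 min / OT 0 h 0 min; Thu reg 5 h 18 min / OT 0 h 0 min; Fri reg 5 h 7 min / OT 0 h 0 min; Sat reg 7 h 38 min / OT 0 h 0 min.
Totals: regular 32 h 11 min, overtime 0 h 20 min.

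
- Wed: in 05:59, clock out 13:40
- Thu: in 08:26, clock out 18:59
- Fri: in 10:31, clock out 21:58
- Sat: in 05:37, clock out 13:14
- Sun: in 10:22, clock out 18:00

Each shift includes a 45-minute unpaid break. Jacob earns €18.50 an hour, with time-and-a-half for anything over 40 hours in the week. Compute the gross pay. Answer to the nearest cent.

Wed: 05:59–13:40 = 7 h 41 min; less 45 min break → 6 h 56 min
Thu: 08:26–18:59 = 10 h 33 min; less 45 min break → 9 h 48 min
Fri: 10:31–21:58 = 11 h 27 min; less 45 min break → 10 h 42 min
Sat: 05:37–13:14 = 7 h 37 min; less 45 min break → 6 h 52 min
Sun: 10:22–18:00 = 7 h 38 min; less 45 min break → 6 h 53 min
Total worked: 41 h 11 min = 2471 min.
Regular 40 h 0 min = 2400 min at €18.50/h; overtime 1 h 11 min = 71 min at €27.75/h.
Pay = (2400 × €18.50 + 71 × €27.75) ÷ 60 = €772.84.

€772.84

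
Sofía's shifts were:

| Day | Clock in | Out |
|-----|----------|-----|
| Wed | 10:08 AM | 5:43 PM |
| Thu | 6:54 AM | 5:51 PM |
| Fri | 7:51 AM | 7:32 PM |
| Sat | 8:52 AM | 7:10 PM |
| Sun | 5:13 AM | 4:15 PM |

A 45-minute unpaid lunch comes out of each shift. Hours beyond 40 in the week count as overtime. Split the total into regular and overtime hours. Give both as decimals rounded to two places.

Regular 40.00 hours, overtime 7.80 hours

Wed: 10:08 AM–5:43 PM = 7 h 35 min; less 45 min break → 6 h 50 min
Thu: 6:54 AM–5:51 PM = 10 h 57 min; less 45 min break → 10 h 12 min
Fri: 7:51 AM–7:32 PM = 11 h 41 min; less 45 min break → 10 h 56 min
Sat: 8:52 AM–7:10 PM = 10 h 18 min; less 45 min break → 9 h 33 min
Sun: 5:13 AM–4:15 PM = 11 h 2 min; less 45 min break → 10 h 17 min
Total worked: 47 h 48 min = 47.80 h.
Threshold 40 h → overtime 7 h 48 min, regular 40 h 0 min.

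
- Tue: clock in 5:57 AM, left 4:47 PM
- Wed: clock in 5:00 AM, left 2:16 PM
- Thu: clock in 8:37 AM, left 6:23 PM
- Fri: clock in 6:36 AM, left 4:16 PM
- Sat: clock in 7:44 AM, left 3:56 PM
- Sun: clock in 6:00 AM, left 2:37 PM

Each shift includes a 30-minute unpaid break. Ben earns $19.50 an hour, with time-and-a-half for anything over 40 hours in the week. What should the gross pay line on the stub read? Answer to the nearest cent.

Tue: 5:57 AM–4:47 PM = 10 h 50 min; less 30 min break → 10 h 20 min
Wed: 5:00 AM–2:16 PM = 9 h 16 min; less 30 min break → 8 h 46 min
Thu: 8:37 AM–6:23 PM = 9 h 46 min; less 30 min break → 9 h 16 min
Fri: 6:36 AM–4:16 PM = 9 h 40 min; less 30 min break → 9 h 10 min
Sat: 7:44 AM–3:56 PM = 8 h 12 min; less 30 min break → 7 h 42 min
Sun: 6:00 AM–2:37 PM = 8 h 37 min; less 30 min break → 8 h 7 min
Total worked: 53 h 21 min = 3201 min.
Regular 40 h 0 min = 2400 min at $19.50/h; overtime 13 h 21 min = 801 min at $29.25/h.
Pay = (2400 × $19.50 + 801 × $29.25) ÷ 60 = $1170.49.

$1170.49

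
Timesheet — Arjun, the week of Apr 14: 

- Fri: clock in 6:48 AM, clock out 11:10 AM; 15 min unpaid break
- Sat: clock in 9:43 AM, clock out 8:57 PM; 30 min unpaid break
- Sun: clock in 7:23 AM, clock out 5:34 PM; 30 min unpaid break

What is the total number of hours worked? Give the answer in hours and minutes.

24 h 32 min

Fri: 6:48 AM–11:10 AM = 4 h 22 min; less 15 min break → 4 h 7 min
Sat: 9:43 AM–8:57 PM = 11 h 14 min; less 30 min break → 10 h 44 min
Sun: 7:23 AM–5:34 PM = 10 h 11 min; less 30 min break → 9 h 41 min
Total: 4 h 7 min + 10 h 44 min + 9 h 41 min = 24 h 32 min.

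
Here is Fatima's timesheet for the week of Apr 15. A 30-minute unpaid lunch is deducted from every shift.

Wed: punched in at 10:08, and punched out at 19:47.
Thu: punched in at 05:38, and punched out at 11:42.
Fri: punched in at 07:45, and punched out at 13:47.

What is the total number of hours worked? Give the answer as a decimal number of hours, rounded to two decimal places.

20.25 hours

Wed: 10:08–19:47 = 9 h 39 min; less 30 min break → 9 h 9 min
Thu: 05:38–11:42 = 6 h 4 min; less 30 min break → 5 h 34 min
Fri: 07:45–13:47 = 6 h 2 min; less 30 min break → 5 h 32 min
Total: 9 h 9 min + 5 h 34 min + 5 h 32 min = 20 h 15 min.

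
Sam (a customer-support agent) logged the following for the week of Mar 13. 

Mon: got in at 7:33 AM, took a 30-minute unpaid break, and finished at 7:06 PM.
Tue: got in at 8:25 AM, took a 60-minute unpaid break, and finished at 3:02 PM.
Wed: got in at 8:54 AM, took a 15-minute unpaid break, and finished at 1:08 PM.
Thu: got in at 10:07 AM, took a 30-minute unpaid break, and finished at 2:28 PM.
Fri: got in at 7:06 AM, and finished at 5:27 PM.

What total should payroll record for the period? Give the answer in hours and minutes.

Mon: 7:33 AM–7:06 PM = 11 h 33 min; less 30 min break → 11 h 3 min
Tue: 8:25 AM–3:02 PM = 6 h 37 min; less 60 min break → 5 h 37 min
Wed: 8:54 AM–1:08 PM = 4 h 14 min; less 15 min break → 3 h 59 min
Thu: 10:07 AM–2:28 PM = 4 h 21 min; less 30 min break → 3 h 51 min
Fri: 7:06 AM–5:27 PM = 10 h 21 min
Total: 11 h 3 min + 5 h 37 min + 3 h 59 min + 3 h 51 min + 10 h 21 min = 34 h 51 min.

34 h 51 min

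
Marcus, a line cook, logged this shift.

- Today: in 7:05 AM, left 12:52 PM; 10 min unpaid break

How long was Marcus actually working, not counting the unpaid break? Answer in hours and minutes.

Today: 7:05 AM–12:52 PM = 5 h 47 min; less 10 min break → 5 h 37 min

5 h 37 min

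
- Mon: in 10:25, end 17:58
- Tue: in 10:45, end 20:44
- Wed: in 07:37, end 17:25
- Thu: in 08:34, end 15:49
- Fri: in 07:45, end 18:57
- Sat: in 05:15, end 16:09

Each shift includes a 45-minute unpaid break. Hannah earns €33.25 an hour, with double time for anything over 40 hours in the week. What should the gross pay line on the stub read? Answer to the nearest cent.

Mon: 10:25–17:58 = 7 h 33 min; less 45 min break → 6 h 48 min
Tue: 10:45–20:44 = 9 h 59 min; less 45 min break → 9 h 14 min
Wed: 07:37–17:25 = 9 h 48 min; less 45 min break → 9 h 3 min
Thu: 08:34–15:49 = 7 h 15 min; less 45 min break → 6 h 30 min
Fri: 07:45–18:57 = 11 h 12 min; less 45 min break → 10 h 27 min
Sat: 05:15–16:09 = 10 h 54 min; less 45 min break → 10 h 9 min
Total worked: 52 h 11 min = 3131 min.
Regular 40 h 0 min = 2400 min at €33.25/h; overtime 12 h 11 min = 731 min at €66.50/h.
Pay = (2400 × €33.25 + 731 × €66.50) ÷ 60 = €2140.19.

€2140.19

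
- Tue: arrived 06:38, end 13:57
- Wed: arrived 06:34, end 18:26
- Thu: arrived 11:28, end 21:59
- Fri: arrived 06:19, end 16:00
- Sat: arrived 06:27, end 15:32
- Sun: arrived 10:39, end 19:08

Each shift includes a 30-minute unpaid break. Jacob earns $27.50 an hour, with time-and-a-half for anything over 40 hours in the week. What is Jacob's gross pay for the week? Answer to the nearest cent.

Tue: 06:38–13:57 = 7 h 19 min; less 30 min break → 6 h 49 min
Wed: 06:34–18:26 = 11 h 52 min; less 30 min break → 11 h 22 min
Thu: 11:28–21:59 = 10 h 31 min; less 30 min break → 10 h 1 min
Fri: 06:19–16:00 = 9 h 41 min; less 30 min break → 9 h 11 min
Sat: 06:27–15:32 = 9 h 5 min; less 30 min break → 8 h 35 min
Sun: 10:39–19:08 = 8 h 29 min; less 30 min break → 7 h 59 min
Total worked: 53 h 57 min = 3237 min.
Regular 40 h 0 min = 2400 min at $27.50/h; overtime 13 h 57 min = 837 min at $41.25/h.
Pay = (2400 × $27.50 + 837 × $41.25) ÷ 60 = $1675.44.

$1675.44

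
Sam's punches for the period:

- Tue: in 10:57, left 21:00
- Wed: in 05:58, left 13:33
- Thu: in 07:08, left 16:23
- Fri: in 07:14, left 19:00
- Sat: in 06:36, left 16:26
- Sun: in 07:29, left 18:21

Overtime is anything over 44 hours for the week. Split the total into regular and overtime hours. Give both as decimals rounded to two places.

Regular 44.00 hours, overtime 15.35 hours

Tue: 10:57–21:00 = 10 h 3 min
Wed: 05:58–13:33 = 7 h 35 min
Thu: 07:08–16:23 = 9 h 15 min
Fri: 07:14–19:00 = 11 h 46 min
Sat: 06:36–16:26 = 9 h 50 min
Sun: 07:29–18:21 = 10 h 52 min
Total worked: 59 h 21 min = 59.35 h.
Threshold 44 h → overtime 15 h 21 min, regular 44 h 0 min.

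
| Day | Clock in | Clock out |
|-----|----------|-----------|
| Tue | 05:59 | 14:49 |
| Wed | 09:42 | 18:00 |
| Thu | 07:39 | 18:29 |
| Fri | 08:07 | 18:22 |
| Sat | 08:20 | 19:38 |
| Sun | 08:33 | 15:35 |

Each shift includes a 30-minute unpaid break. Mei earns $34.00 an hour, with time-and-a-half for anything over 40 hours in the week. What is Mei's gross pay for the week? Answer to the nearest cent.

Tue: 05:59–14:49 = 8 h 50 min; less 30 min break → 8 h 20 min
Wed: 09:42–18:00 = 8 h 18 min; less 30 min break → 7 h 48 min
Thu: 07:39–18:29 = 10 h 50 min; less 30 min break → 10 h 20 min
Fri: 08:07–18:22 = 10 h 15 min; less 30 min break → 9 h 45 min
Sat: 08:20–19:38 = 11 h 18 min; less 30 min break → 10 h 48 min
Sun: 08:33–15:35 = 7 h 2 min; less 30 min break → 6 h 32 min
Total worked: 53 h 33 min = 3213 min.
Regular 40 h 0 min = 2400 min at $34.00/h; overtime 13 h 33 min = 813 min at $51.00/h.
Pay = (2400 × $34.00 + 813 × $51.00) ÷ 60 = $2051.05.

$2051.05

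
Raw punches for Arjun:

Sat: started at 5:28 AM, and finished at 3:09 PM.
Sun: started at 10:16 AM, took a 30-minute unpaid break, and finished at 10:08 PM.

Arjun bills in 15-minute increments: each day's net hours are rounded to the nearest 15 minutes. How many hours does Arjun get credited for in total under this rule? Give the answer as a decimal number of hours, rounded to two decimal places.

Sat: 5:28 AM–3:09 PM = 9 h 41 min → rounds to 9 h 45 min
Sun: 10:16 AM–10:08 PM = 11 h 52 min − 30 min = 11 h 22 min → rounds to 11 h 15 min
Total credited: 21 h 0 min.

21.00 hours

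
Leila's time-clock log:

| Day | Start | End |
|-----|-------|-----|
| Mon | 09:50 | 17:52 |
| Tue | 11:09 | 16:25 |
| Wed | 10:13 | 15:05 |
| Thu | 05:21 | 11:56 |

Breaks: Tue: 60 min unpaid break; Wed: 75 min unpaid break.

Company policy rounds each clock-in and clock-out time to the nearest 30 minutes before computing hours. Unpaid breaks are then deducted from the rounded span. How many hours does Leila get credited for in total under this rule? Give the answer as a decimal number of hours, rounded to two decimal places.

22.75 hours

Mon: in 09:50→10:00, out 17:52→18:00; 8 h 0 min
Tue: in 11:09→11:00, out 16:25→16:30; 5 h 30 min − 60 min = 4 h 30 min
Wed: in 10:13→10:00, out 15:05→15:00; 5 h 0 min − 75 min = 3 h 45 min
Thu: in 05:21→05:30, out 11:56→12:00; 6 h 30 min
Total credited: 22 h 45 min.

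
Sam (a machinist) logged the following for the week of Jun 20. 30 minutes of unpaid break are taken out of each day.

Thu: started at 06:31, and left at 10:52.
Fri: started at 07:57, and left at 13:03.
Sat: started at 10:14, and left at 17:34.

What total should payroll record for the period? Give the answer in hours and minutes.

15 h 17 min

Thu: 06:31–10:52 = 4 h 21 min; less 30 min break → 3 h 51 min
Fri: 07:57–13:03 = 5 h 6 min; less 30 min break → 4 h 36 min
Sat: 10:14–17:34 = 7 h 20 min; less 30 min break → 6 h 50 min
Total: 3 h 51 min + 4 h 36 min + 6 h 50 min = 15 h 17 min.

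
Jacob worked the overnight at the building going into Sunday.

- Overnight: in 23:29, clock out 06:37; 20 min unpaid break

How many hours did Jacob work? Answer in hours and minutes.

6 h 48 min

Overnight: 23:29 → midnight = 0 h 31 min; midnight → 06:37 = 6 h 37 min; span 7 h 8 min; less 20 min break → 6 h 48 min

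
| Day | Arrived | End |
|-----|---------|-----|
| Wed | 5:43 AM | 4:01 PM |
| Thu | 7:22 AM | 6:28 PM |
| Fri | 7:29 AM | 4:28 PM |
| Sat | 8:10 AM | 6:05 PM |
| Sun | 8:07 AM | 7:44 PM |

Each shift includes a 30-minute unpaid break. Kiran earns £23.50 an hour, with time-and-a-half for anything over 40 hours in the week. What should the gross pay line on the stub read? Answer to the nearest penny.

Wed: 5:43 AM–4:01 PM = 10 h 18 min; less 30 min break → 9 h 48 min
Thu: 7:22 AM–6:28 PM = 11 h 6 min; less 30 min break → 10 h 36 min
Fri: 7:29 AM–4:28 PM = 8 h 59 min; less 30 min break → 8 h 29 min
Sat: 8:10 AM–6:05 PM = 9 h 55 min; less 30 min break → 9 h 25 min
Sun: 8:07 AM–7:44 PM = 11 h 37 min; less 30 min break → 11 h 7 min
Total worked: 49 h 25 min = 2965 min.
Regular 40 h 0 min = 2400 min at £23.50/h; overtime 9 h 25 min = 565 min at £35.25/h.
Pay = (2400 × £23.50 + 565 × £35.25) ÷ 60 = £1271.94.

£1271.94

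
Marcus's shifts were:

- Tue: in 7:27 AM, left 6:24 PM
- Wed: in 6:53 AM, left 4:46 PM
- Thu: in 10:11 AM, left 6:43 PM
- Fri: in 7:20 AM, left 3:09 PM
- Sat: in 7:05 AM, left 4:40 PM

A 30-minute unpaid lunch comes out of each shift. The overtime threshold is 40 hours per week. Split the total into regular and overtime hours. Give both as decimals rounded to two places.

Regular 40.00 hours, overtime 4.27 hours

Tue: 7:27 AM–6:24 PM = 10 h 57 min; less 30 min break → 10 h 27 min
Wed: 6:53 AM–4:46 PM = 9 h 53 min; less 30 min break → 9 h 23 min
Thu: 10:11 AM–6:43 PM = 8 h 32 min; less 30 min break → 8 h 2 min
Fri: 7:20 AM–3:09 PM = 7 h 49 min; less 30 min break → 7 h 19 min
Sat: 7:05 AM–4:40 PM = 9 h 35 min; less 30 min break → 9 h 5 min
Total worked: 44 h 16 min = 44.27 h.
Threshold 40 h → overtime 4 h 16 min, regular 40 h 0 min.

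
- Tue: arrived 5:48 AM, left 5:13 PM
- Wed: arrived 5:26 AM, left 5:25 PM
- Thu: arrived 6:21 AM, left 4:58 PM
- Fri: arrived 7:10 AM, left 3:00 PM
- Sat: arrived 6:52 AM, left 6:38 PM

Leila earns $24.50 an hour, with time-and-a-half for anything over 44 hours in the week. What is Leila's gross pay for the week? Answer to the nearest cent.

Tue: 5:48 AM–5:13 PM = 11 h 25 min
Wed: 5:26 AM–5:25 PM = 11 h 59 min
Thu: 6:21 AM–4:58 PM = 10 h 37 min
Fri: 7:10 AM–3:00 PM = 7 h 50 min
Sat: 6:52 AM–6:38 PM = 11 h 46 min
Total worked: 53 h 37 min = 3217 min.
Regular 44 h 0 min = 2640 min at $24.50/h; overtime 9 h 37 min = 577 min at $36.75/h.
Pay = (2640 × $24.50 + 577 × $36.75) ÷ 60 = $1431.41.

$1431.41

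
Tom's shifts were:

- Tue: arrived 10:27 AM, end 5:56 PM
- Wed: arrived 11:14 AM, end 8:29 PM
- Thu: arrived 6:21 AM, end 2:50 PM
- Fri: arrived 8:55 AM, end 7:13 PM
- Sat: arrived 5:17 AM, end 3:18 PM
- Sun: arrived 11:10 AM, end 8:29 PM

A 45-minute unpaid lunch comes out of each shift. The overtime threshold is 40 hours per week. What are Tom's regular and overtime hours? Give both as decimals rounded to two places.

Tue: 10:27 AM–5:56 PM = 7 h 29 min; less 45 min break → 6 h 44 min
Wed: 11:14 AM–8:29 PM = 9 h 15 min; less 45 min break → 8 h 30 min
Thu: 6:21 AM–2:50 PM = 8 h 29 min; less 45 min break → 7 h 44 min
Fri: 8:55 AM–7:13 PM = 10 h 18 min; less 45 min break → 9 h 33 min
Sat: 5:17 AM–3:18 PM = 10 h 1 min; less 45 min break → 9 h 16 min
Sun: 11:10 AM–8:29 PM = 9 h 19 min; less 45 min break → 8 h 34 min
Total worked: 50 h 21 min = 50.35 h.
Threshold 40 h → overtime 10 h 21 min, regular 40 h 0 min.

Regular 40.00 hours, overtime 10.35 hours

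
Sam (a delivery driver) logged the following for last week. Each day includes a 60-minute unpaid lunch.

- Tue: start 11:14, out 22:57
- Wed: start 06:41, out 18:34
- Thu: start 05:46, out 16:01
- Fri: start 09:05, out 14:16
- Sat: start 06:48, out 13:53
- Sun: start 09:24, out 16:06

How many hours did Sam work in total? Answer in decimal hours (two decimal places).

46.82 hours

Tue: 11:14–22:57 = 11 h 43 min; less 60 min break → 10 h 43 min
Wed: 06:41–18:34 = 11 h 53 min; less 60 min break → 10 h 53 min
Thu: 05:46–16:01 = 10 h 15 min; less 60 min break → 9 h 15 min
Fri: 09:05–14:16 = 5 h 11 min; less 60 min break → 4 h 11 min
Sat: 06:48–13:53 = 7 h 5 min; less 60 min break → 6 h 5 min
Sun: 09:24–16:06 = 6 h 42 min; less 60 min break → 5 h 42 min
Total: 10 h 43 min + 10 h 53 min + 9 h 15 min + 4 h 11 min + 6 h 5 min + 5 h 42 min = 46 h 49 min.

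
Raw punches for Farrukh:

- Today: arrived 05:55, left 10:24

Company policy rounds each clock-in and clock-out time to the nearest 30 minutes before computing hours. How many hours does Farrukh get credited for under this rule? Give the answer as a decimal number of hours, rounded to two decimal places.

Today: in 05:55→06:00, out 10:24→10:30; 4 h 30 min

4.50 hours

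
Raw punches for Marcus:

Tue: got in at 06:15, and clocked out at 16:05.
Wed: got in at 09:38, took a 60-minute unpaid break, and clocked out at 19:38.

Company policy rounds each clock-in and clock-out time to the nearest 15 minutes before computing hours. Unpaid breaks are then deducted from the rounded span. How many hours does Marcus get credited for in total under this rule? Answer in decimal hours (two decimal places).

18.75 hours

Tue: in 06:15→06:15, out 16:05→16:00; 9 h 45 min
Wed: in 09:38→09:45, out 19:38→19:45; 10 h 0 min − 60 min = 9 h 0 min
Total credited: 18 h 45 min.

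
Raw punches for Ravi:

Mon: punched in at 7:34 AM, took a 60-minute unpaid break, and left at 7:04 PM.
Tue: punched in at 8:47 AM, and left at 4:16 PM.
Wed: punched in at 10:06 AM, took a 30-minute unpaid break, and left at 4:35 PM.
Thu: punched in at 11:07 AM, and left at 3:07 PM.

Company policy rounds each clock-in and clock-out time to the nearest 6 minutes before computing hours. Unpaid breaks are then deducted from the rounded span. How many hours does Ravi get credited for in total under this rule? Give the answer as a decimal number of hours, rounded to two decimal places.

Mon: in 7:34 AM→7:36 AM, out 7:04 PM→7:06 PM; 11 h 30 min − 60 min = 10 h 30 min
Tue: in 8:47 AM→8:48 AM, out 4:16 PM→4:18 PM; 7 h 30 min
Wed: in 10:06 AM→10:06 AM, out 4:35 PM→4:36 PM; 6 h 30 min − 30 min = 6 h 0 min
Thu: in 11:07 AM→11:06 AM, out 3:07 PM→3:06 PM; 4 h 0 min
Total credited: 28 h 0 min.

28.00 hours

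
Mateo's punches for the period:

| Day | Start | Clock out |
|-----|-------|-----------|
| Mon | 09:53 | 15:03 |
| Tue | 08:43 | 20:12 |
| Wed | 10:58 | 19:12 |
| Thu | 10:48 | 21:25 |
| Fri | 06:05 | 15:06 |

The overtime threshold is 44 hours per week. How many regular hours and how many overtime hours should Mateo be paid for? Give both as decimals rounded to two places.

Mon: 09:53–15:03 = 5 h 10 min
Tue: 08:43–20:12 = 11 h 29 min
Wed: 10:58–19:12 = 8 h 14 min
Thu: 10:48–21:25 = 10 h 37 min
Fri: 06:05–15:06 = 9 h 1 min
Total worked: 44 h 31 min = 44.52 h.
Threshold 44 h → overtime 0 h 31 min, regular 44 h 0 min.

Regular 44.00 hours, overtime 0.52 hours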